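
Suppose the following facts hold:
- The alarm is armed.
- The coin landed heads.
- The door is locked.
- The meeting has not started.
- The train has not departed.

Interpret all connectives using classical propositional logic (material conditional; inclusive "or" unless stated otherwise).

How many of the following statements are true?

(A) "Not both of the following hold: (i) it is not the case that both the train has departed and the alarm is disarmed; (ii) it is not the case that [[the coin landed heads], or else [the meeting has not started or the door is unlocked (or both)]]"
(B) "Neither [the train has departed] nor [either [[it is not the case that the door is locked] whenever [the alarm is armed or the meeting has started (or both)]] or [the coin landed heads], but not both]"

1

Let R = "the train has departed" (F), L = "the alarm is armed" (T), M = "the coin landed heads" (T), V = "the meeting has started" (F), H = "the door is locked" (T).

(A): This is (R ↑ ¬L) ↑ ¬(M ∨ (¬V ∨ ¬H)).

¬L = ¬T = F
R ↑ ¬L = F ↑ F = T
¬V = ¬F = T
¬H = ¬T = F
¬V ∨ ¬H = T ∨ F = T
M ∨ (¬V ∨ ¬H) = T ∨ T = T
¬(M ∨ (¬V ∨ ¬H)) = ¬T = F
(R ↑ ¬L) ↑ ¬(M ∨ (¬V ∨ ¬H)) = T ↑ F = T
So (A) is true.

(B): Formalization: R ↓ (((L ∨ V) → ¬H) ⊕ M)

L ∨ V = T ∨ F = T
¬H = ¬T = F
(L ∨ V) → ¬H = T → F = F
((L ∨ V) → ¬H) ⊕ M = F ⊕ T = T
R ↓ (((L ∨ V) → ¬H) ⊕ M) = F ↓ T = F
So (B) is false.

1 of the 2 statements is true ((A)).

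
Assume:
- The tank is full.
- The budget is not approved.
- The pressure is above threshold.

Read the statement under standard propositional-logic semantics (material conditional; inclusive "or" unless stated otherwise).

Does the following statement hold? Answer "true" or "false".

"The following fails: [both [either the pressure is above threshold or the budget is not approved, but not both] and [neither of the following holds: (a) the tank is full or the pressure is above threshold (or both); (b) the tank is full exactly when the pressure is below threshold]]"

Let R = "the pressure is above threshold" (T), Q = "the budget is approved" (F), P = "the tank is full" (T).
In symbols: ~((R xor ~Q) & ((P | R) nor (P <-> ~R)))

~Q = ~F = T
R xor ~Q = T xor T = F
P | R = T | T = T
~R = ~T = F
P <-> ~R = T <-> F = F
(P | R) nor (P <-> ~R) = T nor F = F
(R xor ~Q) & ((P | R) nor (P <-> ~R)) = F & F = F
~((R xor ~Q) & ((P | R) nor (P <-> ~R))) = ~F = T

true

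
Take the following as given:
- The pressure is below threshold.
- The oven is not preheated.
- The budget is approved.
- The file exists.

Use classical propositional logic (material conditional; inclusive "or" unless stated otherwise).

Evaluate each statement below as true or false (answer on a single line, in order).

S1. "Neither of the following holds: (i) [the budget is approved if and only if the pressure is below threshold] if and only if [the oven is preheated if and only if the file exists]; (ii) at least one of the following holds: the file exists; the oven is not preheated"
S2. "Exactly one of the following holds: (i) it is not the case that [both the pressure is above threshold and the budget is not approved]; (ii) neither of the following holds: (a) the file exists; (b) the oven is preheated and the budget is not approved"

S1 false; S2 true

Let R = "the budget is approved" (T), P = "the pressure is above threshold" (F), Q = "the oven is preheated" (F), S = "the file exists" (T).

S1: This is ((R <-> ~P) <-> (Q <-> S)) nor (S | ~Q).

~P = ~F = T
R <-> ~P = T <-> T = T
Q <-> S = F <-> T = F
(R <-> ~P) <-> (Q <-> S) = T <-> F = F
~Q = ~F = T
S | ~Q = T | T = T
((R <-> ~P) <-> (Q <-> S)) nor (S | ~Q) = F nor T = F
Thus S1 is false.

S2: Parsed as ~(P & ~R) xor (S nor (Q & ~R))

~R = ~T = F
P & ~R = F & F = F
~(P & ~R) = ~F = T
~R = ~T = F
Q & ~R = F & F = F
S nor (Q & ~R) = T nor F = F
~(P & ~R) xor (S nor (Q & ~R)) = T xor F = T
So S2 is true.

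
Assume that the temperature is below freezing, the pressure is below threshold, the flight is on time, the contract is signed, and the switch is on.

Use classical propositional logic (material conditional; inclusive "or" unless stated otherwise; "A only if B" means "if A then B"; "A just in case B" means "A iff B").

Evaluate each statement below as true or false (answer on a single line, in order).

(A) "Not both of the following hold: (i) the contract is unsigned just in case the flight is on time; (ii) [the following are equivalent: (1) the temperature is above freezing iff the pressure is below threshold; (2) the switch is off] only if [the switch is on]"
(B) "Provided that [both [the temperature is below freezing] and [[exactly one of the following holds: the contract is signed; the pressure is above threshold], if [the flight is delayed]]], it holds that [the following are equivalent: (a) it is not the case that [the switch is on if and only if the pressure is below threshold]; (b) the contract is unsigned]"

(A) true, (B) true

Let R = "the contract is signed" (T), S = "the flight is delayed" (F), H = "the temperature is below freezing" (T), W = "the pressure is above threshold" (F), V = "the switch is on" (T).

(A): Parsed as (~R <-> ~S) nand (((~H <-> ~W) <-> ~V) -> V)

~R = ~T = F
~S = ~F = T
~R <-> ~S = F <-> T = F
~H = ~T = F
~W = ~F = T
~H <-> ~W = F <-> T = F
~V = ~T = F
(~H <-> ~W) <-> ~V = F <-> F = T
((~H <-> ~W) <-> ~V) -> V = T -> T = T
(~R <-> ~S) nand (((~H <-> ~W) <-> ~V) -> V) = F nand T = T
So (A) is true.

(B): Parsed as (H & (S -> (R xor W))) -> (~(V <-> ~W) <-> ~R)

R xor W = T xor F = T
S -> (R xor W) = F -> T = T
H & (S -> (R xor W)) = T & T = T
~W = ~F = T
V <-> ~W = T <-> T = T
~(V <-> ~W) = ~T = F
~R = ~T = F
~(V <-> ~W) <-> ~R = F <-> F = T
(H & (S -> (R xor W))) -> (~(V <-> ~W) <-> ~R) = T -> T = T
Thus (B) is true.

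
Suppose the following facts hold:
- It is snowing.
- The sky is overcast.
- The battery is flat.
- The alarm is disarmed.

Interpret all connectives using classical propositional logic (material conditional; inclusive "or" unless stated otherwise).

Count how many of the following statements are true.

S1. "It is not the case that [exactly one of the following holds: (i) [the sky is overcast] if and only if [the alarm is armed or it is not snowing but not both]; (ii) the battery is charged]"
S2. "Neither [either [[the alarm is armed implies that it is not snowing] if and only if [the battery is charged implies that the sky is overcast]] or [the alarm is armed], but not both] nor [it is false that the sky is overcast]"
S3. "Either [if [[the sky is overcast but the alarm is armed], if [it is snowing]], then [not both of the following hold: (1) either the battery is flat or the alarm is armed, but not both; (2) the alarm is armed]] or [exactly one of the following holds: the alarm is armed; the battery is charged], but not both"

Let K = "the sky is overcast" (T), L = "the alarm is armed" (F), R = "it is snowing" (T), U = "the battery is charged" (F).

S1: Parsed as ~((K <-> (L xor ~R)) xor U)

~R = ~T = F
L xor ~R = F xor F = F
K <-> (L xor ~R) = T <-> F = F
(K <-> (L xor ~R)) xor U = F xor F = F
~((K <-> (L xor ~R)) xor U) = ~F = T
Hence S1 is true.

S2: In symbols: (((L -> ~R) <-> (U -> K)) xor L) nor ~K

~R = ~T = F
L -> ~R = F -> F = T
U -> K = F -> T = T
(L -> ~R) <-> (U -> K) = T <-> T = T
((L -> ~R) <-> (U -> K)) xor L = T xor F = T
~K = ~T = F
(((L -> ~R) <-> (U -> K)) xor L) nor ~K = T nor F = F
Hence S2 is false.

S3: In symbols: ((R -> (K & L)) -> ((~U xor L) nand L)) xor (L xor U)

K & L = T & F = F
R -> (K & L) = T -> F = F
~U = ~F = T
~U xor L = T xor F = T
(~U xor L) nand L = T nand F = T
(R -> (K & L)) -> ((~U xor L) nand L) = F -> T = T
L xor U = F xor F = F
((R -> (K & L)) -> ((~U xor L) nand L)) xor (L xor U) = T xor F = T
So S3 is true.

Count: 2.

2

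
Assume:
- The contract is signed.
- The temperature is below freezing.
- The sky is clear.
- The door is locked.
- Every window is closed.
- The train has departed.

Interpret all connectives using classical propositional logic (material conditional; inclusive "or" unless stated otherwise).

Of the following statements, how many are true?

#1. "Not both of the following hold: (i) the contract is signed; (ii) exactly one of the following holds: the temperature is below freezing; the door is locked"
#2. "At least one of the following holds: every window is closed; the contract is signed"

2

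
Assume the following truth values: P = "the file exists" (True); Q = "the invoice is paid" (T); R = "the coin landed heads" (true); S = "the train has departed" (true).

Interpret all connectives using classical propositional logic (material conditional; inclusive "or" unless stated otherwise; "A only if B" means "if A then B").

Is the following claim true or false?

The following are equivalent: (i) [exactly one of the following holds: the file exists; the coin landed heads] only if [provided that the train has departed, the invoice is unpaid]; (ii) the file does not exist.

Parsed as ((P ⊕ R) → (S → ¬Q)) ↔ ¬P

P ⊕ R = T ⊕ T = F
¬Q = ¬T = F
S → ¬Q = T → F = F
(P ⊕ R) → (S → ¬Q) = F → F = T
¬P = ¬T = F
((P ⊕ R) → (S → ¬Q)) ↔ ¬P = T ↔ F = F

The statement is false.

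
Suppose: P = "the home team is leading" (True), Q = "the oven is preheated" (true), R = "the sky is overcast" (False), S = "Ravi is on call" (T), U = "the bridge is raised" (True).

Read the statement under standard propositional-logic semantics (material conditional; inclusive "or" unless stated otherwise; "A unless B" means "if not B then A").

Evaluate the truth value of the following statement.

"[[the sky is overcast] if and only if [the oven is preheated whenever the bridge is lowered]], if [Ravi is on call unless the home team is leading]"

False.

This is (S or P) -> (R iff (not U -> Q)).

S or P = True or True = True
not U = not True = False
not U -> Q = False -> True = True
R iff (not U -> Q) = False iff True = False
(S or P) -> (R iff (not U -> Q)) = True -> False = False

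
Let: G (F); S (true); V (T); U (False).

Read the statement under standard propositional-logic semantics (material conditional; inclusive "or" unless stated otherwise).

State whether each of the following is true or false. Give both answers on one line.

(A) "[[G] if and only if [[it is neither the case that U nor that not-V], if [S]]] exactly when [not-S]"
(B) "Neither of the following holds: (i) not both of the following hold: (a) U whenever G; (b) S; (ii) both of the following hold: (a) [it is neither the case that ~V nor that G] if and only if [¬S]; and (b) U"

(A) True, (B) True

(A): Formalization: (G iff (S -> (U nor not V))) iff not S

not V = not True = False
U nor not V = False nor False = True
S -> (U nor not V) = True -> True = True
G iff (S -> (U nor not V)) = False iff True = False
not S = not True = False
(G iff (S -> (U nor not V))) iff not S = False iff False = True
Hence (A) is true.

(B): In symbols: ((G -> U) nand S) nor (((not V nor G) iff not S) and U)

G -> U = False -> False = True
(G -> U) nand S = True nand True = False
not V = not True = False
not V nor G = False nor False = True
not S = not True = False
(not V nor G) iff not S = True iff False = False
((not V nor G) iff not S) and U = False and False = False
((G -> U) nand S) nor (((not V nor G) iff not S) and U) = False nor False = True
Thus (B) is true.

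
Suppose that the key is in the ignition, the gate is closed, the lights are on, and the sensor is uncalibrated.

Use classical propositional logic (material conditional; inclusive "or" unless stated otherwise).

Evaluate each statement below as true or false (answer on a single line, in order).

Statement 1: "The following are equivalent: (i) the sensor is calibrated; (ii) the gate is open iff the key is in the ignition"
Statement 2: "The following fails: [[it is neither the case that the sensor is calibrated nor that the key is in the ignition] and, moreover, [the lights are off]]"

Statement 1 true / Statement 2 true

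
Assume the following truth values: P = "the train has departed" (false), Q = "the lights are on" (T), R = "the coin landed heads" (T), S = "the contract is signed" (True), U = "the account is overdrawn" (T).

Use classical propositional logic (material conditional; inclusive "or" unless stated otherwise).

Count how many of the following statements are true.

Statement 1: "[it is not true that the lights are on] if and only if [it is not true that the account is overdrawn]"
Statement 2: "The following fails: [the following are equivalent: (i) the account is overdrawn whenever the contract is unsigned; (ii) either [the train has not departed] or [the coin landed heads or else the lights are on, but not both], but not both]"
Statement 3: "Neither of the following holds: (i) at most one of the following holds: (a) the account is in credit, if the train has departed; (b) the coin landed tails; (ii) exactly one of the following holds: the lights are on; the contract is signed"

1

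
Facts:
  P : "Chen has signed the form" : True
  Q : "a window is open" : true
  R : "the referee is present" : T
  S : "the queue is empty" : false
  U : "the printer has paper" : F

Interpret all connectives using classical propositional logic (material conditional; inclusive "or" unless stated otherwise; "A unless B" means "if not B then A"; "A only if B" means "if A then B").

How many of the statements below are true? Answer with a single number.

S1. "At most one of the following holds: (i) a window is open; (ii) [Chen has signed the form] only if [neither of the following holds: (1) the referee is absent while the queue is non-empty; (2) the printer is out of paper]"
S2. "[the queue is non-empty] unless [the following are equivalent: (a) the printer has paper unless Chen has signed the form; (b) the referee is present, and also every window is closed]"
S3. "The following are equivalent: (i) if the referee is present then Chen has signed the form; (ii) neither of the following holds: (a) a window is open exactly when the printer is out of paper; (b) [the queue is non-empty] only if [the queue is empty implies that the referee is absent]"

2

S1: Parsed as Q ↑ (P → ((¬R ∧ ¬S) ↓ ¬U))

¬R = ¬T = F
¬S = ¬F = T
¬R ∧ ¬S = F ∧ T = F
¬U = ¬F = T
(¬R ∧ ¬S) ↓ ¬U = F ↓ T = F
P → ((¬R ∧ ¬S) ↓ ¬U) = T → F = F
Q ↑ (P → ((¬R ∧ ¬S) ↓ ¬U)) = T ↑ F = T
Hence S1 is true.

S2: In symbols: ¬S ∨ ((U ∨ P) ↔ (R ∧ ¬Q))

¬S = ¬F = T
U ∨ P = F ∨ T = T
¬Q = ¬T = F
R ∧ ¬Q = T ∧ F = F
(U ∨ P) ↔ (R ∧ ¬Q) = T ↔ F = F
¬S ∨ ((U ∨ P) ↔ (R ∧ ¬Q)) = T ∨ F = T
Thus S2 is true.

S3: In symbols: (R → P) ↔ ((Q ↔ ¬U) ↓ (¬S → (S → ¬R)))

R → P = T → T = T
¬U = ¬F = T
Q ↔ ¬U = T ↔ T = T
¬S = ¬F = T
¬R = ¬T = F
S → ¬R = F → F = T
¬S → (S → ¬R) = T → T = T
(Q ↔ ¬U) ↓ (¬S → (S → ¬R)) = T ↓ T = F
(R → P) ↔ ((Q ↔ ¬U) ↓ (¬S → (S → ¬R))) = T ↔ F = F
Hence S3 is false.

Count: 2.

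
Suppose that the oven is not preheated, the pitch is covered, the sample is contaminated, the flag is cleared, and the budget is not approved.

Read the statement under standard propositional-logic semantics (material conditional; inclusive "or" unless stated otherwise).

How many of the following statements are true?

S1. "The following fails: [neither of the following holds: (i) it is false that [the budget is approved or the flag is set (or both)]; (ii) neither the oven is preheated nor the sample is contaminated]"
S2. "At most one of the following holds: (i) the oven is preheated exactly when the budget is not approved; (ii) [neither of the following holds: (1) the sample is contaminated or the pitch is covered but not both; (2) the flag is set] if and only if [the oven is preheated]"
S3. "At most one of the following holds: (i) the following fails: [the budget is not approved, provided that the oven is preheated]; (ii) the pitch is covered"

3

Let U = "the budget is approved" (F), S = "the flag is set" (F), P = "the oven is preheated" (F), R = "the sample is contaminated" (T), Q = "the pitch is covered" (T).

S1: In symbols: ~(~(U | S) nor (P nor R))

U | S = F | F = F
~(U | S) = ~F = T
P nor R = F nor T = F
~(U | S) nor (P nor R) = T nor F = F
~(~(U | S) nor (P nor R)) = ~F = T
Hence S1 is true.

S2: This is (P <-> ~U) nand (((R xor Q) nor S) <-> P).

~U = ~F = T
P <-> ~U = F <-> T = F
R xor Q = T xor T = F
(R xor Q) nor S = F nor F = T
((R xor Q) nor S) <-> P = T <-> F = F
(P <-> ~U) nand (((R xor Q) nor S) <-> P) = F nand F = T
Thus S2 is true.

S3: Formalization: ~(P -> ~U) nand Q

~U = ~F = T
P -> ~U = F -> T = T
~(P -> ~U) = ~T = F
~(P -> ~U) nand Q = F nand T = T
So S3 is true.

3 of the 3 statements are true (S1, S2, S3).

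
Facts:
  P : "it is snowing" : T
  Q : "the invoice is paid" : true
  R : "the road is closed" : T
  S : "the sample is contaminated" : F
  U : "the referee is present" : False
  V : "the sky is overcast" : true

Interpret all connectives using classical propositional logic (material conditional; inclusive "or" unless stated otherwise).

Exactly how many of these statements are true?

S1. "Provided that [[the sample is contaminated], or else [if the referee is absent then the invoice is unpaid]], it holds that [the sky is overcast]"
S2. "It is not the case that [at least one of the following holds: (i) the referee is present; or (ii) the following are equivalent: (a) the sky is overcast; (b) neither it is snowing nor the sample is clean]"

2

S1: Parsed as (S ∨ (¬U → ¬Q)) → V

¬U = ¬F = T
¬Q = ¬T = F
¬U → ¬Q = T → F = F
S ∨ (¬U → ¬Q) = F ∨ F = F
(S ∨ (¬U → ¬Q)) → V = F → T = T
Hence S1 is true.

S2: This is ¬(U ∨ (V ↔ (P ↓ ¬S))).

¬S = ¬F = T
P ↓ ¬S = T ↓ T = F
V ↔ (P ↓ ¬S) = T ↔ F = F
U ∨ (V ↔ (P ↓ ¬S)) = F ∨ F = F
¬(U ∨ (V ↔ (P ↓ ¬S))) = ¬F = T
Hence S2 is true.

Count: 2.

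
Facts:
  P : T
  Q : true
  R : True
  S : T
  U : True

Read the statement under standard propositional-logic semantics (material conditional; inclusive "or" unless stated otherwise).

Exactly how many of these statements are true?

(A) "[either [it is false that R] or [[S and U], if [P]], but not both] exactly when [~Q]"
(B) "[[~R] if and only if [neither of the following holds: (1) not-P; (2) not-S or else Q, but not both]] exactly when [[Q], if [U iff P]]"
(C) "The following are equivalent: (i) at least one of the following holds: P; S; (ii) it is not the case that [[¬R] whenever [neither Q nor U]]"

1

(A): In symbols: (¬R ⊕ (P → (S ∧ U))) ↔ ¬Q

¬R = ¬T = F
S ∧ U = T ∧ T = T
P → (S ∧ U) = T → T = T
¬R ⊕ (P → (S ∧ U)) = F ⊕ T = T
¬Q = ¬T = F
(¬R ⊕ (P → (S ∧ U))) ↔ ¬Q = T ↔ F = F
So (A) is false.

(B): This is (¬R ↔ (¬P ↓ (¬S ⊕ Q))) ↔ ((U ↔ P) → Q).

¬R = ¬T = F
¬P = ¬T = F
¬S = ¬T = F
¬S ⊕ Q = F ⊕ T = T
¬P ↓ (¬S ⊕ Q) = F ↓ T = F
¬R ↔ (¬P ↓ (¬S ⊕ Q)) = F ↔ F = T
U ↔ P = T ↔ T = T
(U ↔ P) → Q = T → T = T
(¬R ↔ (¬P ↓ (¬S ⊕ Q))) ↔ ((U ↔ P) → Q) = T ↔ T = T
Thus (B) is true.

(C): Parsed as (P ∨ S) ↔ ¬((Q ↓ U) → ¬R)

P ∨ S = T ∨ T = T
Q ↓ U = T ↓ T = F
¬R = ¬T = F
(Q ↓ U) → ¬R = F → F = T
¬((Q ↓ U) → ¬R) = ¬T = F
(P ∨ S) ↔ ¬((Q ↓ U) → ¬R) = T ↔ F = F
Thus (C) is false.

1 of the 3 statements is true ((B)).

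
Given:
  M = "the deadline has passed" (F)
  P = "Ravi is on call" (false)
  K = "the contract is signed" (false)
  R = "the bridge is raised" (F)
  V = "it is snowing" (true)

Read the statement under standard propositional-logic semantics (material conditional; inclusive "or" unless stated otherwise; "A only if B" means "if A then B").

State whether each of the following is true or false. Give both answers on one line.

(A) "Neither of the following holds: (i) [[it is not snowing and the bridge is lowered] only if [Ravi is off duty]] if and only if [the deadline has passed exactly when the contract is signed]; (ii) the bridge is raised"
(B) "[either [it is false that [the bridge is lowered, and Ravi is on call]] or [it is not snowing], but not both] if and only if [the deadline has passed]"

(A) false; (B) false

(A): In symbols: (((¬V ∧ ¬R) → ¬P) ↔ (M ↔ K)) ↓ R

¬V = ¬T = F
¬R = ¬F = T
¬V ∧ ¬R = F ∧ T = F
¬P = ¬F = T
(¬V ∧ ¬R) → ¬P = F → T = T
M ↔ K = F ↔ F = T
((¬V ∧ ¬R) → ¬P) ↔ (M ↔ K) = T ↔ T = T
(((¬V ∧ ¬R) → ¬P) ↔ (M ↔ K)) ↓ R = T ↓ F = F
So (A) is false.

(B): In symbols: (¬(¬R ∧ P) ⊕ ¬V) ↔ M

¬R = ¬F = T
¬R ∧ P = T ∧ F = F
¬(¬R ∧ P) = ¬F = T
¬V = ¬T = F
¬(¬R ∧ P) ⊕ ¬V = T ⊕ F = T
(¬(¬R ∧ P) ⊕ ¬V) ↔ M = T ↔ F = F
Thus (B) is false.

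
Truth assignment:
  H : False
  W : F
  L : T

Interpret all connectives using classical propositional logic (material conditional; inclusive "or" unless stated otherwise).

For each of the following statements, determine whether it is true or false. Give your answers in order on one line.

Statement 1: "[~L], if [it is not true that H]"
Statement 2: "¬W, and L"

Statement 1 false, Statement 2 true

Statement 1: This is ¬H → ¬L.

¬H = ¬F = T
¬L = ¬T = F
¬H → ¬L = T → F = F
So Statement 1 is false.

Statement 2: Formalization: ¬W ∧ L

¬W = ¬F = T
¬W ∧ L = T ∧ T = T
Hence Statement 2 is true.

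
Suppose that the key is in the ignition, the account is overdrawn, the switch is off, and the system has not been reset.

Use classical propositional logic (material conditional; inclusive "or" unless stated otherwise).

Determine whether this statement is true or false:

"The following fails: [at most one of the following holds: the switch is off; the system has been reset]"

The statement is false.

Let D = "the switch is on" (False), L = "the system has been reset" (False).
Parsed as not (not D nand L)

not D = not False = True
not D nand L = True nand False = True
not (not D nand L) = not True = False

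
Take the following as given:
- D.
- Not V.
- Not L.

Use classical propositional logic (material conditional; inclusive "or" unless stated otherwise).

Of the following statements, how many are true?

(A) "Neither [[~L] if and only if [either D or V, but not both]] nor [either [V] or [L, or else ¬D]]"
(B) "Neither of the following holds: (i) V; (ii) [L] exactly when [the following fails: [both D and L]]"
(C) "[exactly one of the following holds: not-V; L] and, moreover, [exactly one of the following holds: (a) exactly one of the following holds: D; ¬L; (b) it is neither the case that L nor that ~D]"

2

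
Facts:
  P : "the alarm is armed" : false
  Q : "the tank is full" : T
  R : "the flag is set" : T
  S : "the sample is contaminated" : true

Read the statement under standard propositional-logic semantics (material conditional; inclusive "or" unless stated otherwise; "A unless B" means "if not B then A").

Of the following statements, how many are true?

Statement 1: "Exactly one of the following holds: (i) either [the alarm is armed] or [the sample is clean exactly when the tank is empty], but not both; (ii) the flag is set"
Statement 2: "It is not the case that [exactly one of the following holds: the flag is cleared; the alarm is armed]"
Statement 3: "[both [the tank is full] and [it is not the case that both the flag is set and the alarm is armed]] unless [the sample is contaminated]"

Statement 1: Parsed as (P xor (~S <-> ~Q)) xor R

~S = ~T = F
~Q = ~T = F
~S <-> ~Q = F <-> F = T
P xor (~S <-> ~Q) = F xor T = T
(P xor (~S <-> ~Q)) xor R = T xor T = F
Hence Statement 1 is false.

Statement 2: Formalization: ~(~R xor P)

~R = ~T = F
~R xor P = F xor F = F
~(~R xor P) = ~F = T
Hence Statement 2 is true.

Statement 3: This is (Q & (R nand P)) | S.

R nand P = T nand F = T
Q & (R nand P) = T & T = T
(Q & (R nand P)) | S = T | T = T
Thus Statement 3 is true.

2 of the 3 statements are true.

2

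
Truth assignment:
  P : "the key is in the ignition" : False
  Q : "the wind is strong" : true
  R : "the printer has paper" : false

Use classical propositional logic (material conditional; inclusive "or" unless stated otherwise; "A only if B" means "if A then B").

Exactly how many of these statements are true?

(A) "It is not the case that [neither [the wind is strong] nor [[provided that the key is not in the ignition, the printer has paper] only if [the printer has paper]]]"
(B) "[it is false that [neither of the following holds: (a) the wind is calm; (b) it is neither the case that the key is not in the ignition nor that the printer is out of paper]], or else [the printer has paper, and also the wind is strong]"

1

(A): Formalization: ~(Q nor ((~P -> R) -> R))

~P = ~F = T
~P -> R = T -> F = F
(~P -> R) -> R = F -> F = T
Q nor ((~P -> R) -> R) = T nor T = F
~(Q nor ((~P -> R) -> R)) = ~F = T
So (A) is true.

(B): Formalization: ~(~Q nor (~P nor ~R)) | (R & Q)

~Q = ~T = F
~P = ~F = T
~R = ~F = T
~P nor ~R = T nor T = F
~Q nor (~P nor ~R) = F nor F = T
~(~Q nor (~P nor ~R)) = ~T = F
R & Q = F & T = F
~(~Q nor (~P nor ~R)) | (R & Q) = F | F = F
Thus (B) is false.

Count: 1.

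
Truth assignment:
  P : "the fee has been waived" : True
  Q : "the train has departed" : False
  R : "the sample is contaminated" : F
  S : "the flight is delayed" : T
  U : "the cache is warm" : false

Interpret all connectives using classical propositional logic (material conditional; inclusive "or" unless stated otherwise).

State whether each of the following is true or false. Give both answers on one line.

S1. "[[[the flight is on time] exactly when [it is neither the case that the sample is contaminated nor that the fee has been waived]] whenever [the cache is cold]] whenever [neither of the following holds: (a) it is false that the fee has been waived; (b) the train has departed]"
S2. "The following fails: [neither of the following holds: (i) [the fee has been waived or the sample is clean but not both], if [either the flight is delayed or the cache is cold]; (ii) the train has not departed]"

S1 True, S2 True

S1: In symbols: (~P nor Q) -> (~U -> (~S <-> (R nor P)))

~P = ~T = F
~P nor Q = F nor F = T
~U = ~F = T
~S = ~T = F
R nor P = F nor T = F
~S <-> (R nor P) = F <-> F = T
~U -> (~S <-> (R nor P)) = T -> T = T
(~P nor Q) -> (~U -> (~S <-> (R nor P))) = T -> T = T
Thus S1 is true.

S2: This is ~(((S | ~U) -> (P xor ~R)) nor ~Q).

~U = ~F = T
S | ~U = T | T = T
~R = ~F = T
P xor ~R = T xor T = F
(S | ~U) -> (P xor ~R) = T -> F = F
~Q = ~F = T
((S | ~U) -> (P xor ~R)) nor ~Q = F nor T = F
~(((S | ~U) -> (P xor ~R)) nor ~Q) = ~F = T
Hence S2 is true.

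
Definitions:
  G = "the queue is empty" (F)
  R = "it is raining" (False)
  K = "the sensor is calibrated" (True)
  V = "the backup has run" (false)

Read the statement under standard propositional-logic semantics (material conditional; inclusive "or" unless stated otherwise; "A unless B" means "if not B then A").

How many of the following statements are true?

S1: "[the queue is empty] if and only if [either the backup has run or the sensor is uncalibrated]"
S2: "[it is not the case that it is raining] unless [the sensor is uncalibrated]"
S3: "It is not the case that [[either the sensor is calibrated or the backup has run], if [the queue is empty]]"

2

S1: This is G <-> (V | ~K).

~K = ~T = F
V | ~K = F | F = F
G <-> (V | ~K) = F <-> F = T
Thus S1 is true.

S2: Formalization: ~R | ~K

~R = ~F = T
~K = ~T = F
~R | ~K = T | F = T
Thus S2 is true.

S3: In symbols: ~(G -> (K | V))

K | V = T | F = T
G -> (K | V) = F -> T = T
~(G -> (K | V)) = ~T = F
Hence S3 is false.

True statements: 2.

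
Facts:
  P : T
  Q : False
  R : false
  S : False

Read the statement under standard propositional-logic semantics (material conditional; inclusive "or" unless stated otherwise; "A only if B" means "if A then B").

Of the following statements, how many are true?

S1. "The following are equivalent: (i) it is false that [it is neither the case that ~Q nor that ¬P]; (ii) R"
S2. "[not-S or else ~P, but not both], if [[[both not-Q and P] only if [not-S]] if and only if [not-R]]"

1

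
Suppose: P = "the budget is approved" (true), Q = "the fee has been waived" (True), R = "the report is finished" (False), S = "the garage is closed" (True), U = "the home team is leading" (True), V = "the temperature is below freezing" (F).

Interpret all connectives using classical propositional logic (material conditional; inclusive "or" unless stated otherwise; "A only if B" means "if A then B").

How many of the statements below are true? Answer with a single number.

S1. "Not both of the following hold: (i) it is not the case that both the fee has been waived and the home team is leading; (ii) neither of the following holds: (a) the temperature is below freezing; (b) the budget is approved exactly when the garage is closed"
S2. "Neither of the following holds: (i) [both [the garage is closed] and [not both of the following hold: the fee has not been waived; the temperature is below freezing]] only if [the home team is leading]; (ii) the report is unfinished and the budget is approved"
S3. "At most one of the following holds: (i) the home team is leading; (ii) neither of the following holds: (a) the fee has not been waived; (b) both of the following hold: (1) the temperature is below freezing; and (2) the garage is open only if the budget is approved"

S1: In symbols: (Q nand U) nand (V nor (P iff S))

Q nand U = True nand True = False
P iff S = True iff True = True
V nor (P iff S) = False nor True = False
(Q nand U) nand (V nor (P iff S)) = False nand False = True
So S1 is true.

S2: This is ((S and (not Q nand V)) -> U) nor (not R and P).

not Q = not True = False
not Q nand V = False nand False = True
S and (not Q nand V) = True and True = True
(S and (not Q nand V)) -> U = True -> True = True
not R = not False = True
not R and P = True and True = True
((S and (not Q nand V)) -> U) nor (not R and P) = True nor True = False
Thus S2 is false.

S3: Parsed as U nand (not Q nor (V and (not S -> P)))

not Q = not True = False
not S = not True = False
not S -> P = False -> True = True
V and (not S -> P) = False and True = False
not Q nor (V and (not S -> P)) = False nor False = True
U nand (not Q nor (V and (not S -> P))) = True nand True = False
So S3 is false.

Count: 1.

1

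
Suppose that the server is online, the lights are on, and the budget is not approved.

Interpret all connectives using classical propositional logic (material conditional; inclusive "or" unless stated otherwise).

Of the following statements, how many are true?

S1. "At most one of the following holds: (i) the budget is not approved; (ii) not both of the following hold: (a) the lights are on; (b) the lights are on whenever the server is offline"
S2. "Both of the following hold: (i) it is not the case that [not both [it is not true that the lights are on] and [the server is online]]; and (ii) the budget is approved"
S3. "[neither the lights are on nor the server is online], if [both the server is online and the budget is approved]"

2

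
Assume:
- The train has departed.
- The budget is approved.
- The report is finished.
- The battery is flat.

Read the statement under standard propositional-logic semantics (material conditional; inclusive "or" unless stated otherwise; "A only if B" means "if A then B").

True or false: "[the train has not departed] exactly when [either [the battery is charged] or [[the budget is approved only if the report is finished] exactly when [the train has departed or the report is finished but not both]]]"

True.

Let P = "the train has departed" (True), W = "the battery is charged" (False), U = "the budget is approved" (True), G = "the report is finished" (True).
This is not P iff (W or ((U -> G) iff (P xor G))).

not P = not True = False
U -> G = True -> True = True
P xor G = True xor True = False
(U -> G) iff (P xor G) = True iff False = False
W or ((U -> G) iff (P xor G)) = False or False = False
not P iff (W or ((U -> G) iff (P xor G))) = False iff False = True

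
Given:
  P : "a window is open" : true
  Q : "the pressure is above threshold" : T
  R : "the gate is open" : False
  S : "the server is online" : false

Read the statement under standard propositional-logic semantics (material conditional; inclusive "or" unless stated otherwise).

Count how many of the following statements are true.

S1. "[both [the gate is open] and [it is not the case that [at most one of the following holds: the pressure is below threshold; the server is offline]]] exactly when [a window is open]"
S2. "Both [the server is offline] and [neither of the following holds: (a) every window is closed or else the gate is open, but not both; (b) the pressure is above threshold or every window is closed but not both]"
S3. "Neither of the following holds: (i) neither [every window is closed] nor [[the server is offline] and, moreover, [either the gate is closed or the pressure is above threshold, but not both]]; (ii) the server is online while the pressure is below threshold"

0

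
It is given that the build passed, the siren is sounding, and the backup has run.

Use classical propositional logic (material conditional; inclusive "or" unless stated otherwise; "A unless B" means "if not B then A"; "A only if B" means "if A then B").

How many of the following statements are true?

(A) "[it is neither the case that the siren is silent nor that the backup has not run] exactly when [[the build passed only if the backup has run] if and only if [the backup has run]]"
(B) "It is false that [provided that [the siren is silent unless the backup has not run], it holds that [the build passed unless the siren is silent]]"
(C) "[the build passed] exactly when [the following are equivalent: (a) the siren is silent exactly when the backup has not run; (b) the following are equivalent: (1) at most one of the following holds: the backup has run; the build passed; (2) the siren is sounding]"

1

Let Q = "the siren is sounding" (True), R = "the backup has run" (True), P = "the build passed" (True).

(A): This is (not Q nor not R) iff ((P -> R) iff R).

not Q = not True = False
not R = not True = False
not Q nor not R = False nor False = True
P -> R = True -> True = True
(P -> R) iff R = True iff True = True
(not Q nor not R) iff ((P -> R) iff R) = True iff True = True
So (A) is true.

(B): This is not ((not Q or not R) -> (P or not Q)).

not Q = not True = False
not R = not True = False
not Q or not R = False or False = False
not Q = not True = False
P or not Q = True or False = True
(not Q or not R) -> (P or not Q) = False -> True = True
not ((not Q or not R) -> (P or not Q)) = not True = False
Thus (B) is false.

(C): Parsed as P iff ((not Q iff not R) iff ((R nand P) iff Q))

not Q = not True = False
not R = not True = False
not Q iff not R = False iff False = True
R nand P = True nand True = False
(R nand P) iff Q = False iff True = False
(not Q iff not R) iff ((R nand P) iff Q) = True iff False = False
P iff ((not Q iff not R) iff ((R nand P) iff Q)) = True iff False = False
Hence (C) is false.

Count: 1.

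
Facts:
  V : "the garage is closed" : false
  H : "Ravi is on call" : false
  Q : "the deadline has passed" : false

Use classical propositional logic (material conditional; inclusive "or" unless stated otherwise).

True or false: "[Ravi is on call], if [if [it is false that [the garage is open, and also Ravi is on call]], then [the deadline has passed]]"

True

In symbols: (¬(¬V ∧ H) → Q) → H

¬V = ¬F = T
¬V ∧ H = T ∧ F = F
¬(¬V ∧ H) = ¬F = T
¬(¬V ∧ H) → Q = T → F = F
(¬(¬V ∧ H) → Q) → H = F → F = T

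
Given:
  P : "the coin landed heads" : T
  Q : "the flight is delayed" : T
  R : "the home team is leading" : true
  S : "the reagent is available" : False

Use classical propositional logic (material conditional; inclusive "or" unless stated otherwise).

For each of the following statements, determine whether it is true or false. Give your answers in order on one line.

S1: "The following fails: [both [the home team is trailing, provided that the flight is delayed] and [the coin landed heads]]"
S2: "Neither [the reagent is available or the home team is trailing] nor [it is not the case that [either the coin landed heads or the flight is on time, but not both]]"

S1 T, S2 T

S1: Formalization: ¬((Q → ¬R) ∧ P)

¬R = ¬T = F
Q → ¬R = T → F = F
(Q → ¬R) ∧ P = F ∧ T = F
¬((Q → ¬R) ∧ P) = ¬F = T
Hence S1 is true.

S2: This is (S ∨ ¬R) ↓ ¬(P ⊕ ¬Q).

¬R = ¬T = F
S ∨ ¬R = F ∨ F = F
¬Q = ¬T = F
P ⊕ ¬Q = T ⊕ F = T
¬(P ⊕ ¬Q) = ¬T = F
(S ∨ ¬R) ↓ ¬(P ⊕ ¬Q) = F ↓ F = T
So S2 is true.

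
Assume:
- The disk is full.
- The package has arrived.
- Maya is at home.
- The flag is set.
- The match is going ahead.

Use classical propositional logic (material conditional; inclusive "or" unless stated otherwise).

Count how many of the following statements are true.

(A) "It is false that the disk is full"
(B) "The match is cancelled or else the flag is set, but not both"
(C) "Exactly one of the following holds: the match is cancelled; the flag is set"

Let M = "the disk is full" (T), K = "the match is cancelled" (F), P = "the flag is set" (T).

(A): In symbols: ¬M

¬M = ¬T = F
Hence (A) is false.

(B): Formalization: K ⊕ P

K ⊕ P = F ⊕ T = T
Thus (B) is true.

(C): Formalization: K ⊕ P

K ⊕ P = F ⊕ T = T
Thus (C) is true.

True statements: 2 ((B), (C)).

2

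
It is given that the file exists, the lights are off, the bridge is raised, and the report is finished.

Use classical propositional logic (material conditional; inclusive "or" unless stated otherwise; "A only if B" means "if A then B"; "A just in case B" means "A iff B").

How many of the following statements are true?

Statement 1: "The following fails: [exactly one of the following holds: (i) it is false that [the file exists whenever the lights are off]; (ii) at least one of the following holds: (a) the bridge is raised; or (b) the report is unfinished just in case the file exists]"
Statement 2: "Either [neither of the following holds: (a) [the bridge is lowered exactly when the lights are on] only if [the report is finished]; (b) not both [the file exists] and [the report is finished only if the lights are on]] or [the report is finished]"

1

Let W = "the lights are on" (F), P = "the file exists" (T), K = "the bridge is raised" (T), Q = "the report is finished" (T).

Statement 1: Parsed as ¬(¬(¬W → P) ⊕ (K ∨ (¬Q ↔ P)))

¬W = ¬F = T
¬W → P = T → T = T
¬(¬W → P) = ¬T = F
¬Q = ¬T = F
¬Q ↔ P = F ↔ T = F
K ∨ (¬Q ↔ P) = T ∨ F = T
¬(¬W → P) ⊕ (K ∨ (¬Q ↔ P)) = F ⊕ T = T
¬(¬(¬W → P) ⊕ (K ∨ (¬Q ↔ P))) = ¬T = F
So Statement 1 is false.

Statement 2: This is (((¬K ↔ W) → Q) ↓ (P ↑ (Q → W))) ∨ Q.

¬K = ¬T = F
¬K ↔ W = F ↔ F = T
(¬K ↔ W) → Q = T → T = T
Q → W = T → F = F
P ↑ (Q → W) = T ↑ F = T
((¬K ↔ W) → Q) ↓ (P ↑ (Q → W)) = T ↓ T = F
(((¬K ↔ W) → Q) ↓ (P ↑ (Q → W))) ∨ Q = F ∨ T = T
So Statement 2 is true.

True statements: 1.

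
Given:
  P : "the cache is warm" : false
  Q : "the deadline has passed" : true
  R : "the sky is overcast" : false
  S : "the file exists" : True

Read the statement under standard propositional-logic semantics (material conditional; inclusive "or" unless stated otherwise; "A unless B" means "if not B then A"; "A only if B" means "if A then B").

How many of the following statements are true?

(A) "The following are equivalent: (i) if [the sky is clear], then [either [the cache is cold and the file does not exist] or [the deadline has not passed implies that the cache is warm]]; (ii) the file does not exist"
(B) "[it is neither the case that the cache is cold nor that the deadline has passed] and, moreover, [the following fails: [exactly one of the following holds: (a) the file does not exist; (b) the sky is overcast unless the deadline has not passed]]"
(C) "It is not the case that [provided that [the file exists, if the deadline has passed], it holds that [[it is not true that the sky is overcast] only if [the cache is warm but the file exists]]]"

1

(A): Parsed as (¬R → ((¬P ∧ ¬S) ∨ (¬Q → P))) ↔ ¬S

¬R = ¬F = T
¬P = ¬F = T
¬S = ¬T = F
¬P ∧ ¬S = T ∧ F = F
¬Q = ¬T = F
¬Q → P = F → F = T
(¬P ∧ ¬S) ∨ (¬Q → P) = F ∨ T = T
¬R → ((¬P ∧ ¬S) ∨ (¬Q → P)) = T → T = T
¬S = ¬T = F
(¬R → ((¬P ∧ ¬S) ∨ (¬Q → P))) ↔ ¬S = T ↔ F = F
So (A) is false.

(B): In symbols: (¬P ↓ Q) ∧ ¬(¬S ⊕ (R ∨ ¬Q))

¬P = ¬F = T
¬P ↓ Q = T ↓ T = F
¬S = ¬T = F
¬Q = ¬T = F
R ∨ ¬Q = F ∨ F = F
¬S ⊕ (R ∨ ¬Q) = F ⊕ F = F
¬(¬S ⊕ (R ∨ ¬Q)) = ¬F = T
(¬P ↓ Q) ∧ ¬(¬S ⊕ (R ∨ ¬Q)) = F ∧ T = F
Thus (B) is false.

(C): In symbols: ¬((Q → S) → (¬R → (P ∧ S)))

Q → S = T → T = T
¬R = ¬F = T
P ∧ S = F ∧ T = F
¬R → (P ∧ S) = T → F = F
(Q → S) → (¬R → (P ∧ S)) = T → F = F
¬((Q → S) → (¬R → (P ∧ S))) = ¬F = T
So (C) is true.

1 of the 3 statements is true ((C)).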